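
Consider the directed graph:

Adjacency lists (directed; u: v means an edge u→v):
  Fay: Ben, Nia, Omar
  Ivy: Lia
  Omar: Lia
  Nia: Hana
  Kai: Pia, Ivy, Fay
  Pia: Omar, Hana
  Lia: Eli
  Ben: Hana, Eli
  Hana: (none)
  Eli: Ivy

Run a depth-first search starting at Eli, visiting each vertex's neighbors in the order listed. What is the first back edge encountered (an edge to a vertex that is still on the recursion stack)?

DFS from Eli (visiting each vertex's neighbors in the order listed); mark gray on enter, black on exit:
Eli gray
  Ivy gray
    Lia gray
      Lia→Eli: Eli is gray → back edge
First back edge: Lia → Eli.

Lia->Eli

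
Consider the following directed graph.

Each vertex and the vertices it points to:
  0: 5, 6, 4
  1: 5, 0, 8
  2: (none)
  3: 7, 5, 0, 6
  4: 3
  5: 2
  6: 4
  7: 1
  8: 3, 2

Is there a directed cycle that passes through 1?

Yes

1 is on a cycle iff 1 can reach itself via ≥1 edge.
1 → 8 → 3 → 7 → 1 — yes.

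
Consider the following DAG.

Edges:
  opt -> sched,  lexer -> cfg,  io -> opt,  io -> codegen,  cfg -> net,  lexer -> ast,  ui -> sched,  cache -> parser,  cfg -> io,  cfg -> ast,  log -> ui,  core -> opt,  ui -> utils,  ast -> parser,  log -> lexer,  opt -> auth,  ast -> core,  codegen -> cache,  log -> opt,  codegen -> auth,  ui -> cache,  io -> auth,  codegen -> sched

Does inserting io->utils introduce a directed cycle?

No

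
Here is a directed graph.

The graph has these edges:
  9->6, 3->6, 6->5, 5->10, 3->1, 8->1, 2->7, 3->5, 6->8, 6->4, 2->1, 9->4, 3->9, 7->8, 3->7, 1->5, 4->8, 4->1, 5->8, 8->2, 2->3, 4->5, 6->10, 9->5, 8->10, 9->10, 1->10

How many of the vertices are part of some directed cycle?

9

A vertex is on a directed cycle iff it belongs to a strongly connected component of size ≥ 2 (or has a self-loop).
The vertices on cycles are {1, 2, 3, 4, 5, 6, 7, 8, 9} — 9 in total.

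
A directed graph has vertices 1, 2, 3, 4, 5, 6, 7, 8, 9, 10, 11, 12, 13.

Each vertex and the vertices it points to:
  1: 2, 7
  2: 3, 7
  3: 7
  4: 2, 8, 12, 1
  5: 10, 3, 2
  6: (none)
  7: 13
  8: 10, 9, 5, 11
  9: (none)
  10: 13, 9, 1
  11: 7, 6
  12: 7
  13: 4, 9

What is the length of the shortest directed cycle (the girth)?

4

For each vertex v, BFS finds the shortest path from v back to v.
The shortest such closed walk is 8 → 10 → 13 → 4 → 8, length 4.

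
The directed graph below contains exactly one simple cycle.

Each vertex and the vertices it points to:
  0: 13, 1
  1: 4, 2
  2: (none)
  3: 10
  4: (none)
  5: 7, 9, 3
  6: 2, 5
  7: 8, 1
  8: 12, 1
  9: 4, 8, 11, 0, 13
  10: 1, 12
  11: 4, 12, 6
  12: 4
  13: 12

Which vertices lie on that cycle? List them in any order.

DFS with gray/black marking from 5:
5 gray
  7 gray
    8 gray
      12 gray
        4 gray
        4 black
      12 black
      1 gray
        1→4: 4 black — skip
        2 gray
        2 black
      1 black
    8 black
    7→1: 1 black — skip
  7 black
  9 gray
    9→4: 4 black — skip
    9→8: 8 black — skip
    11 gray
      11→4: 4 black — skip
      11→12: 12 black — skip
      6 gray
        6→2: 2 black — skip
        6→5: 5 is gray → back edge
Back edge closes the cycle 5 → 9 → 11 → 6 → 5; its vertices are {5, 6, 9, 11}.

5, 6, 9, 11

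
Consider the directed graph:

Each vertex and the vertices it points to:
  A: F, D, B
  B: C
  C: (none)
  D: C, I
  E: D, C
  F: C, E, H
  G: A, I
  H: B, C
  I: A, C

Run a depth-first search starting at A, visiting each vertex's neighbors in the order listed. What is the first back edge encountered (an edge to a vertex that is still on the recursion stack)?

DFS from A (visiting each vertex's neighbors in the order listed); mark gray on enter, black on exit:
A gray
  F gray
    C gray
    C black
    E gray
      D gray
        D→C: C black — skip
        I gray
          I→A: A is gray → back edge
First back edge: I → A.

I->A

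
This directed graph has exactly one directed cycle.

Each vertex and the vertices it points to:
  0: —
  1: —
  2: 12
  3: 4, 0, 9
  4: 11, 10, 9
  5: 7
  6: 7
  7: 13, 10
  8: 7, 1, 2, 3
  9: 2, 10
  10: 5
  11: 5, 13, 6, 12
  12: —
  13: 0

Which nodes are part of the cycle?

5, 7, 10

DFS with gray/black marking from 10:
10 gray
  5 gray
    7 gray
      13 gray
        0 gray
        0 black
      13 black
      7→10: 10 is gray → back edge
Back edge closes the cycle 10 → 5 → 7 → 10; its vertices are {5, 7, 10}.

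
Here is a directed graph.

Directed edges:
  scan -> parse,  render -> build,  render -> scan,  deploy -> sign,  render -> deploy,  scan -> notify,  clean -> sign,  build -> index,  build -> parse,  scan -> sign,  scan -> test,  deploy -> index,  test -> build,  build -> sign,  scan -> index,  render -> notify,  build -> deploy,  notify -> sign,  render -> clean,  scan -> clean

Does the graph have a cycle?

No

DFS with white/gray/black marking, starting from build:
build gray
  deploy gray
    index gray
    index black
    sign gray
    sign black
  deploy black
  build→index: index black — skip
  parse gray
  parse black
  build→sign: sign black — skip
build black
clean gray
  clean→sign: sign black — skip
clean black
test gray
  test→build: build black — skip
test black
render gray
  render→build: build black — skip
  render→clean: clean black — skip
  scan gray
    scan→sign: sign black — skip
    scan→test: test black — skip
    scan→parse: parse black — skip
    scan→clean: clean black — skip
    scan→index: index black — skip
    notify gray
      notify→sign: sign black — skip
    notify black
  scan black
  render→notify: notify black — skip
  render→deploy: deploy black — skip
render black
Every edge goes to a white or black vertex — no back edge, so the graph is acyclic.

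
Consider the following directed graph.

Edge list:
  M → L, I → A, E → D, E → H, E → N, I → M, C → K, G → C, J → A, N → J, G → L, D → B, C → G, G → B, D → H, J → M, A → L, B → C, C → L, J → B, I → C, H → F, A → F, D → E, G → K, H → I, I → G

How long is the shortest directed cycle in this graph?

2

For each vertex v, BFS finds the shortest path from v back to v.
The shortest such closed walk is D → E → D, length 2.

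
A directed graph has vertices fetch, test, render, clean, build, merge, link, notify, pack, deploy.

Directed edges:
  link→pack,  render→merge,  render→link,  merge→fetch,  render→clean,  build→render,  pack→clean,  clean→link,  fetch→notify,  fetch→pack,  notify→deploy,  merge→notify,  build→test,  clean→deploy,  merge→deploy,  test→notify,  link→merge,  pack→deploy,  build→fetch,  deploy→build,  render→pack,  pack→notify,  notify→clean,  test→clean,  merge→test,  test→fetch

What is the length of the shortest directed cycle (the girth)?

3

For each vertex v, BFS finds the shortest path from v back to v.
The shortest such closed walk is link → pack → clean → link, length 3.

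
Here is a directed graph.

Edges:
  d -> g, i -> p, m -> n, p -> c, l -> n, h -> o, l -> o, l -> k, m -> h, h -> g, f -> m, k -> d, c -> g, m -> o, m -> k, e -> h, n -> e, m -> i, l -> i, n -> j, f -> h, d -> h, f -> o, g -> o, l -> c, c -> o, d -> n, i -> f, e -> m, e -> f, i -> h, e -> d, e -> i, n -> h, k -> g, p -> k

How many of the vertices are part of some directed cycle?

8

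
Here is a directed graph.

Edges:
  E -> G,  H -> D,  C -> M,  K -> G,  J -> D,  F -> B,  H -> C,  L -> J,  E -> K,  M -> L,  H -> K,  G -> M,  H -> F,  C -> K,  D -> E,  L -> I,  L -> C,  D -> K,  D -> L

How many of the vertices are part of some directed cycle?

A vertex is on a directed cycle iff it belongs to a strongly connected component of size ≥ 2 (or has a self-loop).
The vertices on cycles are {C, D, E, G, J, K, L, M} — 8 in total.

8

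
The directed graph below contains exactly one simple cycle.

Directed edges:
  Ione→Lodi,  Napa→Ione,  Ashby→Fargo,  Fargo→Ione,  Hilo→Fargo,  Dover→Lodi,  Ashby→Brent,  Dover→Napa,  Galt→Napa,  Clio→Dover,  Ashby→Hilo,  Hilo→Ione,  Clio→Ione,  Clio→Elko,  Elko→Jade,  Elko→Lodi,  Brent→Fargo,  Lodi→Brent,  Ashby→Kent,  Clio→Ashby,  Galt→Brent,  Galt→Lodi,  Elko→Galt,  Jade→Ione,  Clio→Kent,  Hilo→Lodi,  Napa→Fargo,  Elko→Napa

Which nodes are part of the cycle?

Ione, Lodi, Brent, Fargo

DFS with gray/black marking from Brent:
Brent gray
  Fargo gray
    Ione gray
      Lodi gray
        Lodi→Brent: Brent is gray → back edge
Back edge closes the cycle Brent → Fargo → Ione → Lodi → Brent; its vertices are {Ione, Lodi, Brent, Fargo}.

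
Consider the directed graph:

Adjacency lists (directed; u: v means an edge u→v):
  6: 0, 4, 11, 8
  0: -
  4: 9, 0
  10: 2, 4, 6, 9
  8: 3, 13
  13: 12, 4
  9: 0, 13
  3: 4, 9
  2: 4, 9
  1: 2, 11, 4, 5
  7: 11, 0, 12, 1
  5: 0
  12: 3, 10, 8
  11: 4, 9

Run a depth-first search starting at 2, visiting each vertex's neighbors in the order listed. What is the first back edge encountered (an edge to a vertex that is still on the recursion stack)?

DFS from 2 (visiting each vertex's neighbors in the order listed); mark gray on enter, black on exit:
2 gray
  4 gray
    9 gray
      0 gray
      0 black
      13 gray
        12 gray
          3 gray
            3→4: 4 is gray → back edge
First back edge: 3 → 4.

3→4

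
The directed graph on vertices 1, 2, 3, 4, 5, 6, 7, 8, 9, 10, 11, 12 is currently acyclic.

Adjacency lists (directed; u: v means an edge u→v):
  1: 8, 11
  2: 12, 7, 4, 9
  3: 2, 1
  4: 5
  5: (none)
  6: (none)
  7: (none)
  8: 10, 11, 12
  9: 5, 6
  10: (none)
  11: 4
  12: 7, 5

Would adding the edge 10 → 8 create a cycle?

Yes

Adding 10→8 creates a cycle iff 8 can already reach 10.
Path from 8: 8 → 10.
So 8 → … → 10 → 8 is a cycle.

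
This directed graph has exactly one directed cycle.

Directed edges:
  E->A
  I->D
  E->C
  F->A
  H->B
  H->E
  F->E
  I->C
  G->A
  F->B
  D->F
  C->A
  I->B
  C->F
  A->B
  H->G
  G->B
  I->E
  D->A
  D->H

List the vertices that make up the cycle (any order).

C, E, F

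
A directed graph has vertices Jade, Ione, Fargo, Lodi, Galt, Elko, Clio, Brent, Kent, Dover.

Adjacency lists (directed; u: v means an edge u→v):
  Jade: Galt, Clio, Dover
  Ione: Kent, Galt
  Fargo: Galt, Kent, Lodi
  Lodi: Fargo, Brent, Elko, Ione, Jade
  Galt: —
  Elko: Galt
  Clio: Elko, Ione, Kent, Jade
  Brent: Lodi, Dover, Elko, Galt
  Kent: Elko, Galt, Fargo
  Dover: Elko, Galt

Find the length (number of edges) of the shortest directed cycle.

2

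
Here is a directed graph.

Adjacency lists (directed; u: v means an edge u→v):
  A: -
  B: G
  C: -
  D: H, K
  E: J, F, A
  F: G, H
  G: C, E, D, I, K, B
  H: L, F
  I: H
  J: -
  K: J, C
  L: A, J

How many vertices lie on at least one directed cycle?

A vertex is on a directed cycle iff it belongs to a strongly connected component of size ≥ 2 (or has a self-loop).
The vertices on cycles are {B, D, E, F, G, H, I} — 7 in total.

7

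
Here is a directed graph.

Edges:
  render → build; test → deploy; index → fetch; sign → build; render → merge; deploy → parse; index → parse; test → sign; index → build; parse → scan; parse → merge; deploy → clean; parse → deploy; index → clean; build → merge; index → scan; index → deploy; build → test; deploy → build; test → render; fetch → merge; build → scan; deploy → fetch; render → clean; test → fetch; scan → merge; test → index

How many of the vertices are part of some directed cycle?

7

A vertex is on a directed cycle iff it belongs to a strongly connected component of size ≥ 2 (or has a self-loop).
The vertices on cycles are {sign, test, build, index, parse, deploy, render} — 7 in total.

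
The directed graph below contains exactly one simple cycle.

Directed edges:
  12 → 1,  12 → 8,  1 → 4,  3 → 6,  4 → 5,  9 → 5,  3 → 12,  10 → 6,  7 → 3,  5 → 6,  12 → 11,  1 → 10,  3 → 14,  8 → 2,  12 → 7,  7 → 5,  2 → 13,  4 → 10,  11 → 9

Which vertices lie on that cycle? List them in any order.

3, 7, 12

DFS with gray/black marking from 12:
12 gray
  7 gray
    3 gray
      6 gray
      6 black
      14 gray
      14 black
      3→12: 12 is gray → back edge
Back edge closes the cycle 12 → 7 → 3 → 12; its vertices are {3, 7, 12}.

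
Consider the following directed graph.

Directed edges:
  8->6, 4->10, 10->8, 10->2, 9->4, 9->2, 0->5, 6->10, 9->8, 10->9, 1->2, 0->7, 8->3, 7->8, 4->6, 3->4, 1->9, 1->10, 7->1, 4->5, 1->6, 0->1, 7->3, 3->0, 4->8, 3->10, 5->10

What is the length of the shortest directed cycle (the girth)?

For each vertex v, BFS finds the shortest path from v back to v.
The shortest such closed walk is 7 → 3 → 0 → 7, length 3.

3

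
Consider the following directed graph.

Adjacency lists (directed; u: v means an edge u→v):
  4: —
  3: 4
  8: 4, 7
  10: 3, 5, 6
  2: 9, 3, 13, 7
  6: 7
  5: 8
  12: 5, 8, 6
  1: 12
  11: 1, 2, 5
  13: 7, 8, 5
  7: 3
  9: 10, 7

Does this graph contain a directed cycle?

No

DFS with white/gray/black marking, starting from 1:
1 gray
  12 gray
    5 gray
      8 gray
        4 gray
        4 black
        7 gray
          3 gray
            3→4: 4 black — skip
          3 black
        7 black
      8 black
    5 black
    12→8: 8 black — skip
    6 gray
      6→7: 7 black — skip
    6 black
  12 black
1 black
10 gray
  10→3: 3 black — skip
  10→5: 5 black — skip
  10→6: 6 black — skip
10 black
2 gray
  9 gray
    9→10: 10 black — skip
    9→7: 7 black — skip
  9 black
  2→3: 3 black — skip
  13 gray
    13→7: 7 black — skip
    13→8: 8 black — skip
    13→5: 5 black — skip
  13 black
  2→7: 7 black — skip
2 black
11 gray
  11→1: 1 black — skip
  11→2: 2 black — skip
  11→5: 5 black — skip
11 black
Every edge goes to a white or black vertex — no back edge, so the graph is acyclic.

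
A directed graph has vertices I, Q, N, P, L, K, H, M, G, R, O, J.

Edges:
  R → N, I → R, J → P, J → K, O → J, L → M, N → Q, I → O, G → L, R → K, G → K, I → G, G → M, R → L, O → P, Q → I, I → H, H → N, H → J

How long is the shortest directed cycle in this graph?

4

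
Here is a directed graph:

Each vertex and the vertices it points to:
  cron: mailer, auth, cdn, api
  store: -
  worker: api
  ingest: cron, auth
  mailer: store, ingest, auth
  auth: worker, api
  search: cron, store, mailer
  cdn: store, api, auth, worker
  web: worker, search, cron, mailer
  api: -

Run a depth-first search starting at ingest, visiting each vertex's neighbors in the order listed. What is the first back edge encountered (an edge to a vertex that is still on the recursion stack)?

mailer→ingest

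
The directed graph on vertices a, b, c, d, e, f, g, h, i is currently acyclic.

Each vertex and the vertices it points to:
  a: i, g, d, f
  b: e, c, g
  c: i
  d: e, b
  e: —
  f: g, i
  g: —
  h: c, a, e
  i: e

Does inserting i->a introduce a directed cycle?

Yes

Adding i→a creates a cycle iff a can already reach i.
Path from a: a → i.
So a → … → i → a is a cycle.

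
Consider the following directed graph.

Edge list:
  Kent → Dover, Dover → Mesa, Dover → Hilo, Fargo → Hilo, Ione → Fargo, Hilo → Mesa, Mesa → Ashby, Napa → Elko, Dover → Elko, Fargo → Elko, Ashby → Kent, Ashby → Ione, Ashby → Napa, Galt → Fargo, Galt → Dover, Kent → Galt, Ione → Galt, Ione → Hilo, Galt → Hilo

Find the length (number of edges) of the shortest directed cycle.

For each vertex v, BFS finds the shortest path from v back to v.
The shortest such closed walk is Ashby → Kent → Dover → Mesa → Ashby, length 4.

4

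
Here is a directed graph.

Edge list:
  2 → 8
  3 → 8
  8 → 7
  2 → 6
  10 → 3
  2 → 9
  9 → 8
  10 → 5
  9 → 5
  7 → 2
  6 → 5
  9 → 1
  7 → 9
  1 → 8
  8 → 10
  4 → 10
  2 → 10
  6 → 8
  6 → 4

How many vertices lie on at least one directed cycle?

A vertex is on a directed cycle iff it belongs to a strongly connected component of size ≥ 2 (or has a self-loop).
The vertices on cycles are {1, 2, 3, 4, 6, 7, 8, 9, 10} — 9 in total.

9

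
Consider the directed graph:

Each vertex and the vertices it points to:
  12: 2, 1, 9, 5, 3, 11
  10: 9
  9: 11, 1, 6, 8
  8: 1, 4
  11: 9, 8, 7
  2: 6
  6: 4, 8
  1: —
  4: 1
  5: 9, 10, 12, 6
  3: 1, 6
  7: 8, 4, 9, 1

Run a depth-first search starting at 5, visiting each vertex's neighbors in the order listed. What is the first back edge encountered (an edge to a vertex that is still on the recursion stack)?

DFS from 5 (visiting each vertex's neighbors in the order listed); mark gray on enter, black on exit:
5 gray
  9 gray
    11 gray
      11→9: 9 is gray → back edge
First back edge: 11 → 9.

11→9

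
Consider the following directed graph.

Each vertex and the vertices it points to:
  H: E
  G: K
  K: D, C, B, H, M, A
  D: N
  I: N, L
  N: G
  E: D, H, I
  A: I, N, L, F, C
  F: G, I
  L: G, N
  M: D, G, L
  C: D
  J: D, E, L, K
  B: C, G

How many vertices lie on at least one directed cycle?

A vertex is on a directed cycle iff it belongs to a strongly connected component of size ≥ 2 (or has a self-loop).
The vertices on cycles are {A, B, C, D, E, F, G, H, I, K, L, M, N} — 13 in total.

13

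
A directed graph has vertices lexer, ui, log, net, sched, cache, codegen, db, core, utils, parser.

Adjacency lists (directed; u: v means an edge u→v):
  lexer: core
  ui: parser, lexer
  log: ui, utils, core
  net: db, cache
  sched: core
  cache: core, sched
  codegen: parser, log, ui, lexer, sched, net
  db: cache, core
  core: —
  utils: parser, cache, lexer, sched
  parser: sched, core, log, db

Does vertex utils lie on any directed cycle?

Yes

utils is on a cycle iff utils can reach itself via ≥1 edge.
utils → parser → log → utils — yes.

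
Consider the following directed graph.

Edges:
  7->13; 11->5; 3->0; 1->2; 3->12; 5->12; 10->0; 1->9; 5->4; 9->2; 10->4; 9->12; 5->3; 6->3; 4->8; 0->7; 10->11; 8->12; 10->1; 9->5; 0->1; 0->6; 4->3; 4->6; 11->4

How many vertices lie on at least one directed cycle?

7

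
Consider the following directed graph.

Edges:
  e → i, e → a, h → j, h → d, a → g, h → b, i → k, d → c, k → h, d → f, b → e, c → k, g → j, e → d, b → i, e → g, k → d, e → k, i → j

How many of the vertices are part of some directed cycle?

7

A vertex is on a directed cycle iff it belongs to a strongly connected component of size ≥ 2 (or has a self-loop).
The vertices on cycles are {b, c, d, e, h, i, k} — 7 in total.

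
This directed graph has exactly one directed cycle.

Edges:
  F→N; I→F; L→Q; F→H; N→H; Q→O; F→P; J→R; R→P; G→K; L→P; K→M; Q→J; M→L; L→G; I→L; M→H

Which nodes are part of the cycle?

G, K, L, M

DFS with gray/black marking from L:
L gray
  P gray
  P black
  Q gray
    J gray
      R gray
        R→P: P black — skip
      R black
    J black
    O gray
    O black
  Q black
  G gray
    K gray
      M gray
        M→L: L is gray → back edge
Back edge closes the cycle L → G → K → M → L; its vertices are {G, K, L, M}.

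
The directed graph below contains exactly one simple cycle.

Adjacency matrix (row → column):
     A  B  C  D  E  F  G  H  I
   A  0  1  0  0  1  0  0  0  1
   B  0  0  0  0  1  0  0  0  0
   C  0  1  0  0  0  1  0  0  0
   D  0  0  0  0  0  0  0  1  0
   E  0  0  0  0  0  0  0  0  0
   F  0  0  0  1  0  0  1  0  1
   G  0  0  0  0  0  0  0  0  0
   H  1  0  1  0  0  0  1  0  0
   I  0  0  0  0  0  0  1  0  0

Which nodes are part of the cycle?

C, D, F, H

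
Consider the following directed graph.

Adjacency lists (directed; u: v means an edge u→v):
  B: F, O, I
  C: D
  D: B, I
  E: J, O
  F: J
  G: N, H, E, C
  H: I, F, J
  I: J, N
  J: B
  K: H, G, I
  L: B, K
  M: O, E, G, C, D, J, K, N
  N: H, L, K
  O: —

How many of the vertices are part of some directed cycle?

12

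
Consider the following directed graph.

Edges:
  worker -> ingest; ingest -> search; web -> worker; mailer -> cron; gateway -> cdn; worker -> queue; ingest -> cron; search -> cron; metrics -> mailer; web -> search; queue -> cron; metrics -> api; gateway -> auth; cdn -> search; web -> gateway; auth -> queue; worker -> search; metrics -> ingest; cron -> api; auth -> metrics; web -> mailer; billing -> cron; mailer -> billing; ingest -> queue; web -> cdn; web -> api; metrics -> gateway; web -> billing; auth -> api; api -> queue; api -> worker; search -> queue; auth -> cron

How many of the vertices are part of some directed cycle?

A vertex is on a directed cycle iff it belongs to a strongly connected component of size ≥ 2 (or has a self-loop).
The vertices on cycles are {api, auth, cron, queue, ingest, search, worker, gateway, metrics} — 9 in total.

9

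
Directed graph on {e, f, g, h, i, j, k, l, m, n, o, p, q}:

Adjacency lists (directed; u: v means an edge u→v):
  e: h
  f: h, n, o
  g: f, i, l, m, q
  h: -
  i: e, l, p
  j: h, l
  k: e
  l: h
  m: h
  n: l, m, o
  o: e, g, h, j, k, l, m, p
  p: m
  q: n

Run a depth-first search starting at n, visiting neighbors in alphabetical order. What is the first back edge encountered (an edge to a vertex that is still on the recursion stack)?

DFS from n (visiting neighbors in alphabetical order); mark gray on enter, black on exit:
n gray
  l gray
    h gray
    h black
  l black
  m gray
    m→h: h black — skip
  m black
  o gray
    e gray
      e→h: h black — skip
    e black
    g gray
      f gray
        f→h: h black — skip
        f→n: n is gray → back edge
First back edge: f → n.

f->n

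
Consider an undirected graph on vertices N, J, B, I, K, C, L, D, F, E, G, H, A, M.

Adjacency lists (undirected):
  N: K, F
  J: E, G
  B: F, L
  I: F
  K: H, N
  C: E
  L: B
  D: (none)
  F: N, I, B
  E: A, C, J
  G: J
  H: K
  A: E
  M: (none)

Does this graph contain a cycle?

No

DFS, tracking each vertex's parent; an edge to a visited non-parent vertex closes a cycle.
Start from C:
visit C (parent –)
  visit E (parent C)
    visit A (parent E)
      A–E: parent, skip
    E–C: parent, skip
    visit J (parent E)
      J–E: parent, skip
      visit G (parent J)
        G–J: parent, skip
visit N (parent –)
  visit K (parent N)
    visit H (parent K)
      H–K: parent, skip
    K–N: parent, skip
  visit F (parent N)
    F–N: parent, skip
    visit I (parent F)
      I–F: parent, skip
    visit B (parent F)
      B–F: parent, skip
      visit L (parent B)
        L–B: parent, skip
visit D (parent –)
visit M (parent –)
No non-parent visited neighbor found — the graph is a forest.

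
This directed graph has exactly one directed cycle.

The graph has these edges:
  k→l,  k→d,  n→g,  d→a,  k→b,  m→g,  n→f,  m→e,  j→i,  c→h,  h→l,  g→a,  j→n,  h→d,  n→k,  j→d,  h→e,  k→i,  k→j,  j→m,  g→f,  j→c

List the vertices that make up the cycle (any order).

j, k, n

DFS with gray/black marking from j:
j gray
  d gray
    a gray
    a black
  d black
  c gray
    h gray
      l gray
      l black
      h→d: d black — skip
      e gray
      e black
    h black
  c black
  n gray
    f gray
    f black
    k gray
      k→l: l black — skip
      k→d: d black — skip
      k→j: j is gray → back edge
Back edge closes the cycle j → n → k → j; its vertices are {j, k, n}.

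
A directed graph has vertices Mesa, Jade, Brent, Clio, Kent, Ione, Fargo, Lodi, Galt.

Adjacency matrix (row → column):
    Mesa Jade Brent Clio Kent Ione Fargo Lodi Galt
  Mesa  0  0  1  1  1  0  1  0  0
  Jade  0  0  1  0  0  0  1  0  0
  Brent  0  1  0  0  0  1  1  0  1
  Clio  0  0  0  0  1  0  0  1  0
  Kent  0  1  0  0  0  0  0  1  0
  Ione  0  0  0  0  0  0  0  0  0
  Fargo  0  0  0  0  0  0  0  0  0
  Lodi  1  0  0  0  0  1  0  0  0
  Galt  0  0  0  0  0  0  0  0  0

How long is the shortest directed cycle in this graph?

2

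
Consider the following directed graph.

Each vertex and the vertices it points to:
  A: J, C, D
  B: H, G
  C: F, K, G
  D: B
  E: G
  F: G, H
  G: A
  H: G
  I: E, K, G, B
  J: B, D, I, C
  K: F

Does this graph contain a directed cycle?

DFS with white/gray/black marking, starting from H:
H gray
  G gray
    A gray
      J gray
        B gray
          B→H: H is gray → back edge
Back edge found, so a cycle exists: H → G → A → J → B → H.

Yes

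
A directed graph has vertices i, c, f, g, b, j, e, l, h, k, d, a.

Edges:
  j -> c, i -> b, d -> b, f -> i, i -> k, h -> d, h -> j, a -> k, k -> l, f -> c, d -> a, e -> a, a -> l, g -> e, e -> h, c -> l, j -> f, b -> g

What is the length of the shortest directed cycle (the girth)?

5

For each vertex v, BFS finds the shortest path from v back to v.
The shortest such closed walk is g → e → h → d → b → g, length 5.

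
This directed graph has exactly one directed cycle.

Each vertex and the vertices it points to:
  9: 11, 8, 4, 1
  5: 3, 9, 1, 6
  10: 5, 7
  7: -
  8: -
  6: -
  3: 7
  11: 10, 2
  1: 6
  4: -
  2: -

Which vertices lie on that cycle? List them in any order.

5, 9, 10, 11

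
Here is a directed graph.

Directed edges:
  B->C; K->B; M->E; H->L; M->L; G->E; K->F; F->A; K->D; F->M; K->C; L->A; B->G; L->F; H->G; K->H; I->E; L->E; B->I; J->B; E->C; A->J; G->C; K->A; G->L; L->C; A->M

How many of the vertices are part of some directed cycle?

7

A vertex is on a directed cycle iff it belongs to a strongly connected component of size ≥ 2 (or has a self-loop).
The vertices on cycles are {A, B, F, G, J, L, M} — 7 in total.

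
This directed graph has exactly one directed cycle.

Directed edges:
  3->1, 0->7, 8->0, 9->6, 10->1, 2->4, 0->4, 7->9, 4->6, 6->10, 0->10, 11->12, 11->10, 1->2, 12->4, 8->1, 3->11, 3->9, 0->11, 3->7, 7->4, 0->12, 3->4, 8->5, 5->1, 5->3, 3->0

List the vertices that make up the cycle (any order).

1, 2, 4, 6, 10

DFS with gray/black marking from 1:
1 gray
  2 gray
    4 gray
      6 gray
        10 gray
          10→1: 1 is gray → back edge
Back edge closes the cycle 1 → 2 → 4 → 6 → 10 → 1; its vertices are {1, 2, 4, 6, 10}.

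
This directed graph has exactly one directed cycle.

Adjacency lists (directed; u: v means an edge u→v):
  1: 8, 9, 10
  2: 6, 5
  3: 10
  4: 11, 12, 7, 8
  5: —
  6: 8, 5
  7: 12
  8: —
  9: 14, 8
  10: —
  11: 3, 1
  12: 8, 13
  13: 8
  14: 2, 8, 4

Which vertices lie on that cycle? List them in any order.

DFS with gray/black marking from 14:
14 gray
  2 gray
    6 gray
      8 gray
      8 black
      5 gray
      5 black
    6 black
    2→5: 5 black — skip
  2 black
  14→8: 8 black — skip
  4 gray
    11 gray
      3 gray
        10 gray
        10 black
      3 black
      1 gray
        1→8: 8 black — skip
        9 gray
          9→14: 14 is gray → back edge
Back edge closes the cycle 14 → 4 → 11 → 1 → 9 → 14; its vertices are {1, 4, 9, 11, 14}.

1, 4, 9, 11, 14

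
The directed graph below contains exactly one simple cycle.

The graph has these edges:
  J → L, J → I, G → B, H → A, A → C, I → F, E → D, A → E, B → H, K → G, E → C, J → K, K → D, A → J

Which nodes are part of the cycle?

A, B, G, H, J, K

DFS with gray/black marking from A:
A gray
  J gray
    L gray
    L black
    K gray
      D gray
      D black
      G gray
        B gray
          H gray
            H→A: A is gray → back edge
Back edge closes the cycle A → J → K → G → B → H → A; its vertices are {A, B, G, H, J, K}.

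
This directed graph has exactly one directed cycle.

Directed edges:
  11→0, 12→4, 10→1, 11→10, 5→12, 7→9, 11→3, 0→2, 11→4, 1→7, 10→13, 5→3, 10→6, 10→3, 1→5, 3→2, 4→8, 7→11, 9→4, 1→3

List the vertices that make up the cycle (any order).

1, 7, 10, 11

DFS with gray/black marking from 11:
11 gray
  10 gray
    6 gray
    6 black
    13 gray
    13 black
    1 gray
      3 gray
        2 gray
        2 black
      3 black
      5 gray
        12 gray
          4 gray
            8 gray
            8 black
          4 black
        12 black
        5→3: 3 black — skip
      5 black
      7 gray
        9 gray
          9→4: 4 black — skip
        9 black
        7→11: 11 is gray → back edge
Back edge closes the cycle 11 → 10 → 1 → 7 → 11; its vertices are {1, 7, 10, 11}.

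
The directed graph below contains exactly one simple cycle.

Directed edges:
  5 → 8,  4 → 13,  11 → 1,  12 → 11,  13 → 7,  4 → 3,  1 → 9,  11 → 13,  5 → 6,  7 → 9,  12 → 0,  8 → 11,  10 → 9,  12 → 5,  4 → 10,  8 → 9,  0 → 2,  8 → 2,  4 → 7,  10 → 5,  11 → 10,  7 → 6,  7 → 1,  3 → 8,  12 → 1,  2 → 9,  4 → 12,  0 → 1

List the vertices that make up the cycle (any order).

DFS with gray/black marking from 11:
11 gray
  1 gray
    9 gray
    9 black
  1 black
  13 gray
    7 gray
      6 gray
      6 black
      7→9: 9 black — skip
      7→1: 1 black — skip
    7 black
  13 black
  10 gray
    10→9: 9 black — skip
    5 gray
      5→6: 6 black — skip
      8 gray
        2 gray
          2→9: 9 black — skip
        2 black
        8→11: 11 is gray → back edge
Back edge closes the cycle 11 → 10 → 5 → 8 → 11; its vertices are {5, 8, 10, 11}.

5, 8, 10, 11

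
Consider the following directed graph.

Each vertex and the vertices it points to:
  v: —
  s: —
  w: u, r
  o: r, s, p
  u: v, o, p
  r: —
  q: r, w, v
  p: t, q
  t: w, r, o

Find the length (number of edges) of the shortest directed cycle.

For each vertex v, BFS finds the shortest path from v back to v.
The shortest such closed walk is p → t → o → p, length 3.

3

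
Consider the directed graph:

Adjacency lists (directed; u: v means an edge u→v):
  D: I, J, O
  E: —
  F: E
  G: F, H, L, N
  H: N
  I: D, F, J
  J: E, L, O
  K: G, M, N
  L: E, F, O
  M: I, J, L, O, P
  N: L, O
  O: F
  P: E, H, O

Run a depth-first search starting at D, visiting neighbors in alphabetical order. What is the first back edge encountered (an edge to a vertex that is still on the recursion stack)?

I->D

DFS from D (visiting neighbors in alphabetical order); mark gray on enter, black on exit:
D gray
  I gray
    I→D: D is gray → back edge
First back edge: I → D.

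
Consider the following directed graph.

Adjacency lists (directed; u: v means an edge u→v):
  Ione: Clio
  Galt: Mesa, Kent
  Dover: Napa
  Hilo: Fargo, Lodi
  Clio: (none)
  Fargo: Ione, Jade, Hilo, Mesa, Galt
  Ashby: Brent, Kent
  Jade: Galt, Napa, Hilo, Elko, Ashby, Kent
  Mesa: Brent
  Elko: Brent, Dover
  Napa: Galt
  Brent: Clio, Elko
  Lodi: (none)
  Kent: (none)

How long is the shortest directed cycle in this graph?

2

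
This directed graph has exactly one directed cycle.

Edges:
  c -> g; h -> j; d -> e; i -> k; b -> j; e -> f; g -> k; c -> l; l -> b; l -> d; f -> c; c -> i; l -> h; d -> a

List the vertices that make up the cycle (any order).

c, d, e, f, l

DFS with gray/black marking from c:
c gray
  g gray
    k gray
    k black
  g black
  l gray
    h gray
      j gray
      j black
    h black
    d gray
      a gray
      a black
      e gray
        f gray
          f→c: c is gray → back edge
Back edge closes the cycle c → l → d → e → f → c; its vertices are {c, d, e, f, l}.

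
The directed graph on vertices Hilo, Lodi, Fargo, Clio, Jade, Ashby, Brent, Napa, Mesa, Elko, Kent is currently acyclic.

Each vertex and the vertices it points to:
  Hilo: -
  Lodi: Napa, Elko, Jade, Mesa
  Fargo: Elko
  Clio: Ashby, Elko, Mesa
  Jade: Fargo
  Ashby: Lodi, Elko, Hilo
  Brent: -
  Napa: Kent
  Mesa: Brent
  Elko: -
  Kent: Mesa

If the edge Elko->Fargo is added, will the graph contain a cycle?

Yes

Adding Elko→Fargo creates a cycle iff Fargo can already reach Elko.
Path from Fargo: Fargo → Elko.
So Fargo → … → Elko → Fargo is a cycle.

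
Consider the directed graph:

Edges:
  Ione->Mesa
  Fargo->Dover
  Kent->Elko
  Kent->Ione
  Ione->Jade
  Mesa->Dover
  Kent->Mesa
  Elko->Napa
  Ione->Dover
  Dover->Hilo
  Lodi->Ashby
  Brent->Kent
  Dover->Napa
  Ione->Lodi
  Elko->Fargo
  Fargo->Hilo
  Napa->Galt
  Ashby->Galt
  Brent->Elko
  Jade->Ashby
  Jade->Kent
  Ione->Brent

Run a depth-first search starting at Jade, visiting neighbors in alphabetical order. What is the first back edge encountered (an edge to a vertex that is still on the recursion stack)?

DFS from Jade (visiting neighbors in alphabetical order); mark gray on enter, black on exit:
Jade gray
  Ashby gray
    Galt gray
    Galt black
  Ashby black
  Kent gray
    Elko gray
      Fargo gray
        Dover gray
          Hilo gray
          Hilo black
          Napa gray
            Napa→Galt: Galt black — skip
          Napa black
        Dover black
        Fargo→Hilo: Hilo black — skip
      Fargo black
      Elko→Napa: Napa black — skip
    Elko black
    Ione gray
      Brent gray
        Brent→Elko: Elko black — skip
        Brent→Kent: Kent is gray → back edge
First back edge: Brent → Kent.

Brent->Kent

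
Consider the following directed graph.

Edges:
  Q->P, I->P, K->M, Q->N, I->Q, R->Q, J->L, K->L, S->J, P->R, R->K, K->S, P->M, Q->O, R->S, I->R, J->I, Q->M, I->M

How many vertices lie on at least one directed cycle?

7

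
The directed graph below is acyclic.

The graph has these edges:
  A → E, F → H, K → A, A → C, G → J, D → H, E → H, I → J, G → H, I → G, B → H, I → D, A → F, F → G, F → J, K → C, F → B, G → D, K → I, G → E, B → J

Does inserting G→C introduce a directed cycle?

Adding G→C creates a cycle iff C can already reach G.
Explore from C: no path reaches G. The graph stays acyclic.

No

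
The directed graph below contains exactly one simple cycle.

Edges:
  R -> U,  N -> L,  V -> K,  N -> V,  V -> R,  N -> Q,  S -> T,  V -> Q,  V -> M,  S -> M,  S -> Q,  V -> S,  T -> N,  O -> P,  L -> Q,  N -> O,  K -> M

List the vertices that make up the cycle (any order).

N, S, T, V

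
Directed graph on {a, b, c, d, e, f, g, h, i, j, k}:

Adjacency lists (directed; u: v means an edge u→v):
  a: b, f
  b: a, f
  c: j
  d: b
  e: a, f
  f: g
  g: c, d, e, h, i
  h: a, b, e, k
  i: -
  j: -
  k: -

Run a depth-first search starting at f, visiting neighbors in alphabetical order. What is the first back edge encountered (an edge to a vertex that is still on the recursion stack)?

a→b

DFS from f (visiting neighbors in alphabetical order); mark gray on enter, black on exit:
f gray
  g gray
    c gray
      j gray
      j black
    c black
    d gray
      b gray
        a gray
          a→b: b is gray → back edge
First back edge: a → b.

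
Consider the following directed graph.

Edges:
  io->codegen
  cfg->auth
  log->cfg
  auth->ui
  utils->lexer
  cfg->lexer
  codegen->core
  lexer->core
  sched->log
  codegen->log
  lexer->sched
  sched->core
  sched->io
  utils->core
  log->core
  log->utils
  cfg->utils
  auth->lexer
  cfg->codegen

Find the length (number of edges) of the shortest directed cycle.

3

For each vertex v, BFS finds the shortest path from v back to v.
The shortest such closed walk is cfg → codegen → log → cfg, length 3.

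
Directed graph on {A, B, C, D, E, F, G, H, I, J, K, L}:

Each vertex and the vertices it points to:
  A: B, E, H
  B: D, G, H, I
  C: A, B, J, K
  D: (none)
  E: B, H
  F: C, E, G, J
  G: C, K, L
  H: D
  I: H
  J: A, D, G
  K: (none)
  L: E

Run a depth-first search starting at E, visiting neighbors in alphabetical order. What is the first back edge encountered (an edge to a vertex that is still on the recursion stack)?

DFS from E (visiting neighbors in alphabetical order); mark gray on enter, black on exit:
E gray
  B gray
    D gray
    D black
    G gray
      C gray
        A gray
          A→B: B is gray → back edge
First back edge: A → B.

A→B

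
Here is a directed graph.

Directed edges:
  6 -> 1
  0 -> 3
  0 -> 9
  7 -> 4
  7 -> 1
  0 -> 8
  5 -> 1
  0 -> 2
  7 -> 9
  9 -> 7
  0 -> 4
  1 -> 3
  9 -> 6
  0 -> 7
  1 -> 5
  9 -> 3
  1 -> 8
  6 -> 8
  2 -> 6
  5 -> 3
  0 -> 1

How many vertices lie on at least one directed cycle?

A vertex is on a directed cycle iff it belongs to a strongly connected component of size ≥ 2 (or has a self-loop).
The vertices on cycles are {1, 5, 7, 9} — 4 in total.

4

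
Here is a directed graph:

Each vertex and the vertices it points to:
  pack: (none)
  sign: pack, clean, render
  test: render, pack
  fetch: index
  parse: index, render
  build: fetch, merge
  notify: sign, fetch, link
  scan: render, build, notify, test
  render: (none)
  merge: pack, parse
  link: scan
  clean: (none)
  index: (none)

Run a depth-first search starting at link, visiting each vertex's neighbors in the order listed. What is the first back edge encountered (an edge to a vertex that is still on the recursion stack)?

notify→link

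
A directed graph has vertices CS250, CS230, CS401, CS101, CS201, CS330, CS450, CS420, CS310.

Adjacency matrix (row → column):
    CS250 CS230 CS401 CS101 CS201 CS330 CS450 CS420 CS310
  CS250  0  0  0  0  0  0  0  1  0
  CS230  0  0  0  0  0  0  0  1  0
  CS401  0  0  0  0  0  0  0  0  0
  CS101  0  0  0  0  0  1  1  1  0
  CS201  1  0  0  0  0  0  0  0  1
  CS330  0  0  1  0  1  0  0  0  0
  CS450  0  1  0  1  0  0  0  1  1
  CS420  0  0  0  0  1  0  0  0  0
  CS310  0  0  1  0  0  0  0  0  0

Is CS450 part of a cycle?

Yes

CS450 is on a cycle iff CS450 can reach itself via ≥1 edge.
CS450 → CS101 → CS450 — yes.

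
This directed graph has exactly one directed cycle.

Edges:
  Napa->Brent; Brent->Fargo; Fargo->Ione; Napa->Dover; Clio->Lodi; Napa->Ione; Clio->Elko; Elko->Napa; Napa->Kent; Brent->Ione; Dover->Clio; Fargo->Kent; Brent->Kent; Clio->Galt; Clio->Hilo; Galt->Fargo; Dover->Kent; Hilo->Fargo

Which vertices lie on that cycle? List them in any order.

Clio, Elko, Napa, Dover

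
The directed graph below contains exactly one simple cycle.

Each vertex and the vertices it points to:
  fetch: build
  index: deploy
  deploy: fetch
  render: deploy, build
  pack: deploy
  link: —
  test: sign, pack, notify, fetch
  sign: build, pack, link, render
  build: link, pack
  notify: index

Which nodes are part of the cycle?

DFS with gray/black marking from fetch:
fetch gray
  build gray
    link gray
    link black
    pack gray
      deploy gray
        deploy→fetch: fetch is gray → back edge
Back edge closes the cycle fetch → build → pack → deploy → fetch; its vertices are {pack, build, fetch, deploy}.

pack, build, fetch, deploy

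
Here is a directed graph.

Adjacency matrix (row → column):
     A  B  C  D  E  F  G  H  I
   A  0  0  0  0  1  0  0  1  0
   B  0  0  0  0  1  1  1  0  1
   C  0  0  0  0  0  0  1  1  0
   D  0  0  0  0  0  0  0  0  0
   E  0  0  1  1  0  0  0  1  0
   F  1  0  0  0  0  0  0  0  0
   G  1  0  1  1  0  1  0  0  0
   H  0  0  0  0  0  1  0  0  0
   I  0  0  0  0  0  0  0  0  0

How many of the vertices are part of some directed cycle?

6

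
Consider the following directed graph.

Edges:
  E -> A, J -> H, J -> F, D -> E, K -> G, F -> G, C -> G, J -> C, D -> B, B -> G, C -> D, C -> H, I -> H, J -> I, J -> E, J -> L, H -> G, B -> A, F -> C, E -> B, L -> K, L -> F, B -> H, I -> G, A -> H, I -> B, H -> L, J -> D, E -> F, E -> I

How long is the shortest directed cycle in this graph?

4

For each vertex v, BFS finds the shortest path from v back to v.
The shortest such closed walk is L → F → C → H → L, length 4.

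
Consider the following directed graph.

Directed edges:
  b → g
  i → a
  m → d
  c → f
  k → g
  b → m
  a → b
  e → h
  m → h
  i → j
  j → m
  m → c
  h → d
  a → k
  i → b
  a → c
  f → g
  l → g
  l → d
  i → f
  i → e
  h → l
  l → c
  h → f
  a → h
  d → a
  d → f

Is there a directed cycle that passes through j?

No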